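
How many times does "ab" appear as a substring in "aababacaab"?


Searching for "ab" in "aababacaab"
Scanning each position:
  Position 0: "aa" => no
  Position 1: "ab" => MATCH
  Position 2: "ba" => no
  Position 3: "ab" => MATCH
  Position 4: "ba" => no
  Position 5: "ac" => no
  Position 6: "ca" => no
  Position 7: "aa" => no
  Position 8: "ab" => MATCH
Total occurrences: 3

3


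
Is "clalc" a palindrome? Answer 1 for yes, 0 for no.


Input: clalc
Reversed: clalc
  Compare pos 0 ('c') with pos 4 ('c'): match
  Compare pos 1 ('l') with pos 3 ('l'): match
Result: palindrome

1


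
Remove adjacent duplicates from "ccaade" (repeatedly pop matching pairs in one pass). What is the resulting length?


Input: ccaade
Stack-based adjacent duplicate removal:
  Read 'c': push. Stack: c
  Read 'c': matches stack top 'c' => pop. Stack: (empty)
  Read 'a': push. Stack: a
  Read 'a': matches stack top 'a' => pop. Stack: (empty)
  Read 'd': push. Stack: d
  Read 'e': push. Stack: de
Final stack: "de" (length 2)

2


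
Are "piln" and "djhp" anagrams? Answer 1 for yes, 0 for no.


Strings: "piln", "djhp"
Sorted first:  ilnp
Sorted second: dhjp
Differ at position 0: 'i' vs 'd' => not anagrams

0


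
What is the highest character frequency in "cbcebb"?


Input: cbcebb
Character counts:
  'b': 3
  'c': 2
  'e': 1
Maximum frequency: 3

3


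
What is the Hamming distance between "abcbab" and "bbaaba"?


Comparing "abcbab" and "bbaaba" position by position:
  Position 0: 'a' vs 'b' => differ
  Position 1: 'b' vs 'b' => same
  Position 2: 'c' vs 'a' => differ
  Position 3: 'b' vs 'a' => differ
  Position 4: 'a' vs 'b' => differ
  Position 5: 'b' vs 'a' => differ
Total differences (Hamming distance): 5

5


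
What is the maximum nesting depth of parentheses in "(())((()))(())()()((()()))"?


Input: "(())((()))(())()()((()()))"
Tracking depth:
  Position 0 '(': depth becomes 1
  Position 1 '(': depth becomes 2
  Position 2 ')': depth becomes 1
  Position 3 ')': depth becomes 0
  Position 4 '(': depth becomes 1
  Position 5 '(': depth becomes 2
  Position 6 '(': depth becomes 3
  Position 7 ')': depth becomes 2
  Position 8 ')': depth becomes 1
  Position 9 ')': depth becomes 0
  Position 10 '(': depth becomes 1
  Position 11 '(': depth becomes 2
  Position 12 ')': depth becomes 1
  Position 13 ')': depth becomes 0
  Position 14 '(': depth becomes 1
  Position 15 ')': depth becomes 0
  Position 16 '(': depth becomes 1
  Position 17 ')': depth becomes 0
  Position 18 '(': depth becomes 1
  Position 19 '(': depth becomes 2
  Position 20 '(': depth becomes 3
  Position 21 ')': depth becomes 2
  Position 22 '(': depth becomes 3
  Position 23 ')': depth becomes 2
  Position 24 ')': depth becomes 1
  Position 25 ')': depth becomes 0
Maximum depth reached: 3

3


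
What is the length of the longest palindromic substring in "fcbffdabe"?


Input: "fcbffdabe"
Checking substrings for palindromes:
  [3:5] "ff" (len 2) => palindrome
Longest palindromic substring: "ff" with length 2

2


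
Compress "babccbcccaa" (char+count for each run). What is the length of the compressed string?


Input: babccbcccaa
Runs:
  'b' x 1 => "b1"
  'a' x 1 => "a1"
  'b' x 1 => "b1"
  'c' x 2 => "c2"
  'b' x 1 => "b1"
  'c' x 3 => "c3"
  'a' x 2 => "a2"
Compressed: "b1a1b1c2b1c3a2"
Compressed length: 14

14


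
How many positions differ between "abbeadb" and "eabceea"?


Comparing "abbeadb" and "eabceea" position by position:
  Position 0: 'a' vs 'e' => DIFFER
  Position 1: 'b' vs 'a' => DIFFER
  Position 2: 'b' vs 'b' => same
  Position 3: 'e' vs 'c' => DIFFER
  Position 4: 'a' vs 'e' => DIFFER
  Position 5: 'd' vs 'e' => DIFFER
  Position 6: 'b' vs 'a' => DIFFER
Positions that differ: 6

6


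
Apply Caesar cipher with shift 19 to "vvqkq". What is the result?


Caesar cipher: shift "vvqkq" by 19
  'v' (pos 21) + 19 = pos 14 = 'o'
  'v' (pos 21) + 19 = pos 14 = 'o'
  'q' (pos 16) + 19 = pos 9 = 'j'
  'k' (pos 10) + 19 = pos 3 = 'd'
  'q' (pos 16) + 19 = pos 9 = 'j'
Result: oojdj

oojdj


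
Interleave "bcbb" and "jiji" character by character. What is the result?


Interleaving "bcbb" and "jiji":
  Position 0: 'b' from first, 'j' from second => "bj"
  Position 1: 'c' from first, 'i' from second => "ci"
  Position 2: 'b' from first, 'j' from second => "bj"
  Position 3: 'b' from first, 'i' from second => "bi"
Result: bjcibjbi

bjcibjbi


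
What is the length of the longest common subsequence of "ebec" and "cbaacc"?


LCS of "ebec" and "cbaacc"
DP table:
           c    b    a    a    c    c
      0    0    0    0    0    0    0
  e   0    0    0    0    0    0    0
  b   0    0    1    1    1    1    1
  e   0    0    1    1    1    1    1
  c   0    1    1    1    1    2    2
LCS length = dp[4][6] = 2

2


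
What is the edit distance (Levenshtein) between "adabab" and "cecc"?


Computing edit distance: "adabab" -> "cecc"
DP table:
           c    e    c    c
      0    1    2    3    4
  a   1    1    2    3    4
  d   2    2    2    3    4
  a   3    3    3    3    4
  b   4    4    4    4    4
  a   5    5    5    5    5
  b   6    6    6    6    6
Edit distance = dp[6][4] = 6

6


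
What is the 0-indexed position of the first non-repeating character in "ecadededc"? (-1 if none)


Input: ecadededc
Character frequencies:
  'a': 1
  'c': 2
  'd': 3
  'e': 3
Scanning left to right for freq == 1:
  Position 0 ('e'): freq=3, skip
  Position 1 ('c'): freq=2, skip
  Position 2 ('a'): unique! => answer = 2

2


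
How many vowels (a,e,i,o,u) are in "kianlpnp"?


Input: kianlpnp
Checking each character:
  'k' at position 0: consonant
  'i' at position 1: vowel (running total: 1)
  'a' at position 2: vowel (running total: 2)
  'n' at position 3: consonant
  'l' at position 4: consonant
  'p' at position 5: consonant
  'n' at position 6: consonant
  'p' at position 7: consonant
Total vowels: 2

2


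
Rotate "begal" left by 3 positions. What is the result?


Input: "begal", rotate left by 3
First 3 characters: "beg"
Remaining characters: "al"
Concatenate remaining + first: "al" + "beg" = "albeg"

albeg


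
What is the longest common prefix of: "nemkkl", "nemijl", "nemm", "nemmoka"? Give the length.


Words: nemkkl, nemijl, nemm, nemmoka
  Position 0: all 'n' => match
  Position 1: all 'e' => match
  Position 2: all 'm' => match
  Position 3: ('k', 'i', 'm', 'm') => mismatch, stop
LCP = "nem" (length 3)

3


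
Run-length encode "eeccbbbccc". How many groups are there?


Input: eeccbbbccc
Scanning for consecutive runs:
  Group 1: 'e' x 2 (positions 0-1)
  Group 2: 'c' x 2 (positions 2-3)
  Group 3: 'b' x 3 (positions 4-6)
  Group 4: 'c' x 3 (positions 7-9)
Total groups: 4

4


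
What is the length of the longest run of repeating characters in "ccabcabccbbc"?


Input: "ccabcabccbbc"
Scanning for longest run:
  Position 1 ('c'): continues run of 'c', length=2
  Position 2 ('a'): new char, reset run to 1
  Position 3 ('b'): new char, reset run to 1
  Position 4 ('c'): new char, reset run to 1
  Position 5 ('a'): new char, reset run to 1
  Position 6 ('b'): new char, reset run to 1
  Position 7 ('c'): new char, reset run to 1
  Position 8 ('c'): continues run of 'c', length=2
  Position 9 ('b'): new char, reset run to 1
  Position 10 ('b'): continues run of 'b', length=2
  Position 11 ('c'): new char, reset run to 1
Longest run: 'c' with length 2

2


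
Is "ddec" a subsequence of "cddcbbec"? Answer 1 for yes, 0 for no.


Check if "ddec" is a subsequence of "cddcbbec"
Greedy scan:
  Position 0 ('c'): no match needed
  Position 1 ('d'): matches sub[0] = 'd'
  Position 2 ('d'): matches sub[1] = 'd'
  Position 3 ('c'): no match needed
  Position 4 ('b'): no match needed
  Position 5 ('b'): no match needed
  Position 6 ('e'): matches sub[2] = 'e'
  Position 7 ('c'): matches sub[3] = 'c'
All 4 characters matched => is a subsequence

1


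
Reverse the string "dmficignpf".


Input: dmficignpf
Reading characters right to left:
  Position 9: 'f'
  Position 8: 'p'
  Position 7: 'n'
  Position 6: 'g'
  Position 5: 'i'
  Position 4: 'c'
  Position 3: 'i'
  Position 2: 'f'
  Position 1: 'm'
  Position 0: 'd'
Reversed: fpngicifmd

fpngicifmd


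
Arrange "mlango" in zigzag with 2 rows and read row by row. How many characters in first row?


Zigzag "mlango" into 2 rows:
Placing characters:
  'm' => row 0
  'l' => row 1
  'a' => row 0
  'n' => row 1
  'g' => row 0
  'o' => row 1
Rows:
  Row 0: "mag"
  Row 1: "lno"
First row length: 3

3


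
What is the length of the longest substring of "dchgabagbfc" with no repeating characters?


Input: "dchgabagbfc"
Sliding window (track last position of each char):
  Position 0 ('d'): window [0,0] length 1 -- new best
  Position 1 ('c'): window [0,1] length 2 -- new best
  Position 2 ('h'): window [0,2] length 3 -- new best
  Position 3 ('g'): window [0,3] length 4 -- new best
  Position 4 ('a'): window [0,4] length 5 -- new best
  Position 5 ('b'): window [0,5] length 6 -- new best
  Position 6 ('a'): repeat (last at 4), move window start to 5
  Position 6 ('a'): window [5,6] length 2
  Position 7 ('g'): window [5,7] length 3
  Position 8 ('b'): repeat (last at 5), move window start to 6
  Position 8 ('b'): window [6,8] length 3
  Position 9 ('f'): window [6,9] length 4
  Position 10 ('c'): window [6,10] length 5
Longest substring with no repeats: "dchgab" with length 6

6


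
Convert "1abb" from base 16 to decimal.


Input: "1abb" in base 16
Positional expansion:
  Digit '1' (value 1) x 16^3 = 4096
  Digit 'a' (value 10) x 16^2 = 2560
  Digit 'b' (value 11) x 16^1 = 176
  Digit 'b' (value 11) x 16^0 = 11
Sum = 6843

6843


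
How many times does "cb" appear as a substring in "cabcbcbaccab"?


Searching for "cb" in "cabcbcbaccab"
Scanning each position:
  Position 0: "ca" => no
  Position 1: "ab" => no
  Position 2: "bc" => no
  Position 3: "cb" => MATCH
  Position 4: "bc" => no
  Position 5: "cb" => MATCH
  Position 6: "ba" => no
  Position 7: "ac" => no
  Position 8: "cc" => no
  Position 9: "ca" => no
  Position 10: "ab" => no
Total occurrences: 2

2


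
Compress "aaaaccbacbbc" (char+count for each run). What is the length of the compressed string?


Input: aaaaccbacbbc
Runs:
  'a' x 4 => "a4"
  'c' x 2 => "c2"
  'b' x 1 => "b1"
  'a' x 1 => "a1"
  'c' x 1 => "c1"
  'b' x 2 => "b2"
  'c' x 1 => "c1"
Compressed: "a4c2b1a1c1b2c1"
Compressed length: 14

14


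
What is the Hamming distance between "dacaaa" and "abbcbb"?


Comparing "dacaaa" and "abbcbb" position by position:
  Position 0: 'd' vs 'a' => differ
  Position 1: 'a' vs 'b' => differ
  Position 2: 'c' vs 'b' => differ
  Position 3: 'a' vs 'c' => differ
  Position 4: 'a' vs 'b' => differ
  Position 5: 'a' vs 'b' => differ
Total differences (Hamming distance): 6

6


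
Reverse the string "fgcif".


Input: fgcif
Reading characters right to left:
  Position 4: 'f'
  Position 3: 'i'
  Position 2: 'c'
  Position 1: 'g'
  Position 0: 'f'
Reversed: ficgf

ficgf


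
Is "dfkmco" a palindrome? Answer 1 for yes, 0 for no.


Input: dfkmco
Reversed: ocmkfd
  Compare pos 0 ('d') with pos 5 ('o'): MISMATCH
  Compare pos 1 ('f') with pos 4 ('c'): MISMATCH
  Compare pos 2 ('k') with pos 3 ('m'): MISMATCH
Result: not a palindrome

0


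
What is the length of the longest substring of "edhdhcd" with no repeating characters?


Input: "edhdhcd"
Sliding window (track last position of each char):
  Position 0 ('e'): window [0,0] length 1 -- new best
  Position 1 ('d'): window [0,1] length 2 -- new best
  Position 2 ('h'): window [0,2] length 3 -- new best
  Position 3 ('d'): repeat (last at 1), move window start to 2
  Position 3 ('d'): window [2,3] length 2
  Position 4 ('h'): repeat (last at 2), move window start to 3
  Position 4 ('h'): window [3,4] length 2
  Position 5 ('c'): window [3,5] length 3
  Position 6 ('d'): repeat (last at 3), move window start to 4
  Position 6 ('d'): window [4,6] length 3
Longest substring with no repeats: "edh" with length 3

3


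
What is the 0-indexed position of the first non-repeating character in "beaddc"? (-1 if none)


Input: beaddc
Character frequencies:
  'a': 1
  'b': 1
  'c': 1
  'd': 2
  'e': 1
Scanning left to right for freq == 1:
  Position 0 ('b'): unique! => answer = 0

0


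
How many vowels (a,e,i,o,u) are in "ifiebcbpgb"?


Input: ifiebcbpgb
Checking each character:
  'i' at position 0: vowel (running total: 1)
  'f' at position 1: consonant
  'i' at position 2: vowel (running total: 2)
  'e' at position 3: vowel (running total: 3)
  'b' at position 4: consonant
  'c' at position 5: consonant
  'b' at position 6: consonant
  'p' at position 7: consonant
  'g' at position 8: consonant
  'b' at position 9: consonant
Total vowels: 3

3


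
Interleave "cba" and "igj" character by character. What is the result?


Interleaving "cba" and "igj":
  Position 0: 'c' from first, 'i' from second => "ci"
  Position 1: 'b' from first, 'g' from second => "bg"
  Position 2: 'a' from first, 'j' from second => "aj"
Result: cibgaj

cibgaj


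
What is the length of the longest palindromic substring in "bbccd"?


Input: "bbccd"
Checking substrings for palindromes:
  [0:2] "bb" (len 2) => palindrome
  [2:4] "cc" (len 2) => palindrome
Longest palindromic substring: "bb" with length 2

2


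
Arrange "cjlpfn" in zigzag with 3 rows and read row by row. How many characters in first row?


Zigzag "cjlpfn" into 3 rows:
Placing characters:
  'c' => row 0
  'j' => row 1
  'l' => row 2
  'p' => row 1
  'f' => row 0
  'n' => row 1
Rows:
  Row 0: "cf"
  Row 1: "jpn"
  Row 2: "l"
First row length: 2

2


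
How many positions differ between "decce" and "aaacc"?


Comparing "decce" and "aaacc" position by position:
  Position 0: 'd' vs 'a' => DIFFER
  Position 1: 'e' vs 'a' => DIFFER
  Position 2: 'c' vs 'a' => DIFFER
  Position 3: 'c' vs 'c' => same
  Position 4: 'e' vs 'c' => DIFFER
Positions that differ: 4

4


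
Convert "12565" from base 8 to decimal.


Input: "12565" in base 8
Positional expansion:
  Digit '1' (value 1) x 8^4 = 4096
  Digit '2' (value 2) x 8^3 = 1024
  Digit '5' (value 5) x 8^2 = 320
  Digit '6' (value 6) x 8^1 = 48
  Digit '5' (value 5) x 8^0 = 5
Sum = 5493

5493


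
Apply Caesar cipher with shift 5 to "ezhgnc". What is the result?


Caesar cipher: shift "ezhgnc" by 5
  'e' (pos 4) + 5 = pos 9 = 'j'
  'z' (pos 25) + 5 = pos 4 = 'e'
  'h' (pos 7) + 5 = pos 12 = 'm'
  'g' (pos 6) + 5 = pos 11 = 'l'
  'n' (pos 13) + 5 = pos 18 = 's'
  'c' (pos 2) + 5 = pos 7 = 'h'
Result: jemlsh

jemlsh


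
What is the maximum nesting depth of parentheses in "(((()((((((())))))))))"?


Input: "(((()((((((())))))))))"
Tracking depth:
  Position 0 '(': depth becomes 1
  Position 1 '(': depth becomes 2
  Position 2 '(': depth becomes 3
  Position 3 '(': depth becomes 4
  Position 4 ')': depth becomes 3
  Position 5 '(': depth becomes 4
  Position 6 '(': depth becomes 5
  Position 7 '(': depth becomes 6
  Position 8 '(': depth becomes 7
  Position 9 '(': depth becomes 8
  Position 10 '(': depth becomes 9
  Position 11 '(': depth becomes 10
  Position 12 ')': depth becomes 9
  Position 13 ')': depth becomes 8
  Position 14 ')': depth becomes 7
  Position 15 ')': depth becomes 6
  Position 16 ')': depth becomes 5
  Position 17 ')': depth becomes 4
  Position 18 ')': depth becomes 3
  Position 19 ')': depth becomes 2
  Position 20 ')': depth becomes 1
  Position 21 ')': depth becomes 0
Maximum depth reached: 10

10


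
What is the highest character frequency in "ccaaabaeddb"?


Input: ccaaabaeddb
Character counts:
  'a': 4
  'b': 2
  'c': 2
  'd': 2
  'e': 1
Maximum frequency: 4

4


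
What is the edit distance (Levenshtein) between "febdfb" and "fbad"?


Computing edit distance: "febdfb" -> "fbad"
DP table:
           f    b    a    d
      0    1    2    3    4
  f   1    0    1    2    3
  e   2    1    1    2    3
  b   3    2    1    2    3
  d   4    3    2    2    2
  f   5    4    3    3    3
  b   6    5    4    4    4
Edit distance = dp[6][4] = 4

4


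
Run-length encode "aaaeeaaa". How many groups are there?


Input: aaaeeaaa
Scanning for consecutive runs:
  Group 1: 'a' x 3 (positions 0-2)
  Group 2: 'e' x 2 (positions 3-4)
  Group 3: 'a' x 3 (positions 5-7)
Total groups: 3

3


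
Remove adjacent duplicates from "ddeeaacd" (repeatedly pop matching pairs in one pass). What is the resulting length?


Input: ddeeaacd
Stack-based adjacent duplicate removal:
  Read 'd': push. Stack: d
  Read 'd': matches stack top 'd' => pop. Stack: (empty)
  Read 'e': push. Stack: e
  Read 'e': matches stack top 'e' => pop. Stack: (empty)
  Read 'a': push. Stack: a
  Read 'a': matches stack top 'a' => pop. Stack: (empty)
  Read 'c': push. Stack: c
  Read 'd': push. Stack: cd
Final stack: "cd" (length 2)

2


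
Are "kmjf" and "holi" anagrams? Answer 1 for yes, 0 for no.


Strings: "kmjf", "holi"
Sorted first:  fjkm
Sorted second: hilo
Differ at position 0: 'f' vs 'h' => not anagrams

0


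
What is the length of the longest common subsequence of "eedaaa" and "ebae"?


LCS of "eedaaa" and "ebae"
DP table:
           e    b    a    e
      0    0    0    0    0
  e   0    1    1    1    1
  e   0    1    1    1    2
  d   0    1    1    1    2
  a   0    1    1    2    2
  a   0    1    1    2    2
  a   0    1    1    2    2
LCS length = dp[6][4] = 2

2


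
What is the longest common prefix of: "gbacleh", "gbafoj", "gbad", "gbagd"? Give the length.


Words: gbacleh, gbafoj, gbad, gbagd
  Position 0: all 'g' => match
  Position 1: all 'b' => match
  Position 2: all 'a' => match
  Position 3: ('c', 'f', 'd', 'g') => mismatch, stop
LCP = "gba" (length 3)

3


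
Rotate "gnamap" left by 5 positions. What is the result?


Input: "gnamap", rotate left by 5
First 5 characters: "gnama"
Remaining characters: "p"
Concatenate remaining + first: "p" + "gnama" = "pgnama"

pgnama


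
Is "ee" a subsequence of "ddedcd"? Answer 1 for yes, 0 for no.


Check if "ee" is a subsequence of "ddedcd"
Greedy scan:
  Position 0 ('d'): no match needed
  Position 1 ('d'): no match needed
  Position 2 ('e'): matches sub[0] = 'e'
  Position 3 ('d'): no match needed
  Position 4 ('c'): no match needed
  Position 5 ('d'): no match needed
Only matched 1/2 characters => not a subsequence

0


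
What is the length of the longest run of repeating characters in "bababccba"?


Input: "bababccba"
Scanning for longest run:
  Position 1 ('a'): new char, reset run to 1
  Position 2 ('b'): new char, reset run to 1
  Position 3 ('a'): new char, reset run to 1
  Position 4 ('b'): new char, reset run to 1
  Position 5 ('c'): new char, reset run to 1
  Position 6 ('c'): continues run of 'c', length=2
  Position 7 ('b'): new char, reset run to 1
  Position 8 ('a'): new char, reset run to 1
Longest run: 'c' with length 2

2


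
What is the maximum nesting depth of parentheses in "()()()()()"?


Input: "()()()()()"
Tracking depth:
  Position 0 '(': depth becomes 1
  Position 1 ')': depth becomes 0
  Position 2 '(': depth becomes 1
  Position 3 ')': depth becomes 0
  Position 4 '(': depth becomes 1
  Position 5 ')': depth becomes 0
  Position 6 '(': depth becomes 1
  Position 7 ')': depth becomes 0
  Position 8 '(': depth becomes 1
  Position 9 ')': depth becomes 0
Maximum depth reached: 1

1


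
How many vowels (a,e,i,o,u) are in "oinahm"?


Input: oinahm
Checking each character:
  'o' at position 0: vowel (running total: 1)
  'i' at position 1: vowel (running total: 2)
  'n' at position 2: consonant
  'a' at position 3: vowel (running total: 3)
  'h' at position 4: consonant
  'm' at position 5: consonant
Total vowels: 3

3


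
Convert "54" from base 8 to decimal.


Input: "54" in base 8
Positional expansion:
  Digit '5' (value 5) x 8^1 = 40
  Digit '4' (value 4) x 8^0 = 4
Sum = 44

44


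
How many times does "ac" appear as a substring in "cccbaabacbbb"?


Searching for "ac" in "cccbaabacbbb"
Scanning each position:
  Position 0: "cc" => no
  Position 1: "cc" => no
  Position 2: "cb" => no
  Position 3: "ba" => no
  Position 4: "aa" => no
  Position 5: "ab" => no
  Position 6: "ba" => no
  Position 7: "ac" => MATCH
  Position 8: "cb" => no
  Position 9: "bb" => no
  Position 10: "bb" => no
Total occurrences: 1

1


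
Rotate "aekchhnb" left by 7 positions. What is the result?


Input: "aekchhnb", rotate left by 7
First 7 characters: "aekchhn"
Remaining characters: "b"
Concatenate remaining + first: "b" + "aekchhn" = "baekchhn"

baekchhn


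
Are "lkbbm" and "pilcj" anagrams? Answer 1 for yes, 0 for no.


Strings: "lkbbm", "pilcj"
Sorted first:  bbklm
Sorted second: cijlp
Differ at position 0: 'b' vs 'c' => not anagrams

0


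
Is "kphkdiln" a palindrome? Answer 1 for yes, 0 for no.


Input: kphkdiln
Reversed: nlidkhpk
  Compare pos 0 ('k') with pos 7 ('n'): MISMATCH
  Compare pos 1 ('p') with pos 6 ('l'): MISMATCH
  Compare pos 2 ('h') with pos 5 ('i'): MISMATCH
  Compare pos 3 ('k') with pos 4 ('d'): MISMATCH
Result: not a palindrome

0


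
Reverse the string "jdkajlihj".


Input: jdkajlihj
Reading characters right to left:
  Position 8: 'j'
  Position 7: 'h'
  Position 6: 'i'
  Position 5: 'l'
  Position 4: 'j'
  Position 3: 'a'
  Position 2: 'k'
  Position 1: 'd'
  Position 0: 'j'
Reversed: jhiljakdj

jhiljakdj


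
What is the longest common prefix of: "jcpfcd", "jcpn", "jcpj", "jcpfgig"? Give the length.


Words: jcpfcd, jcpn, jcpj, jcpfgig
  Position 0: all 'j' => match
  Position 1: all 'c' => match
  Position 2: all 'p' => match
  Position 3: ('f', 'n', 'j', 'f') => mismatch, stop
LCP = "jcp" (length 3)

3


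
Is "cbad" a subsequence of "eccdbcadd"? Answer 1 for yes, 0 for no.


Check if "cbad" is a subsequence of "eccdbcadd"
Greedy scan:
  Position 0 ('e'): no match needed
  Position 1 ('c'): matches sub[0] = 'c'
  Position 2 ('c'): no match needed
  Position 3 ('d'): no match needed
  Position 4 ('b'): matches sub[1] = 'b'
  Position 5 ('c'): no match needed
  Position 6 ('a'): matches sub[2] = 'a'
  Position 7 ('d'): matches sub[3] = 'd'
  Position 8 ('d'): no match needed
All 4 characters matched => is a subsequence

1


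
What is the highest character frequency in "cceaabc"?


Input: cceaabc
Character counts:
  'a': 2
  'b': 1
  'c': 3
  'e': 1
Maximum frequency: 3

3


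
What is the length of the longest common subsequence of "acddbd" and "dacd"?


LCS of "acddbd" and "dacd"
DP table:
           d    a    c    d
      0    0    0    0    0
  a   0    0    1    1    1
  c   0    0    1    2    2
  d   0    1    1    2    3
  d   0    1    1    2    3
  b   0    1    1    2    3
  d   0    1    1    2    3
LCS length = dp[6][4] = 3

3


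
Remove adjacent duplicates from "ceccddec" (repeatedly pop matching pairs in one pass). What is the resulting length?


Input: ceccddec
Stack-based adjacent duplicate removal:
  Read 'c': push. Stack: c
  Read 'e': push. Stack: ce
  Read 'c': push. Stack: cec
  Read 'c': matches stack top 'c' => pop. Stack: ce
  Read 'd': push. Stack: ced
  Read 'd': matches stack top 'd' => pop. Stack: ce
  Read 'e': matches stack top 'e' => pop. Stack: c
  Read 'c': matches stack top 'c' => pop. Stack: (empty)
Final stack: "" (length 0)

0


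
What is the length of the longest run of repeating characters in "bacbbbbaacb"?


Input: "bacbbbbaacb"
Scanning for longest run:
  Position 1 ('a'): new char, reset run to 1
  Position 2 ('c'): new char, reset run to 1
  Position 3 ('b'): new char, reset run to 1
  Position 4 ('b'): continues run of 'b', length=2
  Position 5 ('b'): continues run of 'b', length=3
  Position 6 ('b'): continues run of 'b', length=4
  Position 7 ('a'): new char, reset run to 1
  Position 8 ('a'): continues run of 'a', length=2
  Position 9 ('c'): new char, reset run to 1
  Position 10 ('b'): new char, reset run to 1
Longest run: 'b' with length 4

4


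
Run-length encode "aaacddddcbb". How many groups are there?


Input: aaacddddcbb
Scanning for consecutive runs:
  Group 1: 'a' x 3 (positions 0-2)
  Group 2: 'c' x 1 (positions 3-3)
  Group 3: 'd' x 4 (positions 4-7)
  Group 4: 'c' x 1 (positions 8-8)
  Group 5: 'b' x 2 (positions 9-10)
Total groups: 5

5


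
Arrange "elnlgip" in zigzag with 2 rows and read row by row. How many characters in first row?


Zigzag "elnlgip" into 2 rows:
Placing characters:
  'e' => row 0
  'l' => row 1
  'n' => row 0
  'l' => row 1
  'g' => row 0
  'i' => row 1
  'p' => row 0
Rows:
  Row 0: "engp"
  Row 1: "lli"
First row length: 4

4


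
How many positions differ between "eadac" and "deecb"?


Comparing "eadac" and "deecb" position by position:
  Position 0: 'e' vs 'd' => DIFFER
  Position 1: 'a' vs 'e' => DIFFER
  Position 2: 'd' vs 'e' => DIFFER
  Position 3: 'a' vs 'c' => DIFFER
  Position 4: 'c' vs 'b' => DIFFER
Positions that differ: 5

5


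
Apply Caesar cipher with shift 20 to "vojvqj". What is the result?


Caesar cipher: shift "vojvqj" by 20
  'v' (pos 21) + 20 = pos 15 = 'p'
  'o' (pos 14) + 20 = pos 8 = 'i'
  'j' (pos 9) + 20 = pos 3 = 'd'
  'v' (pos 21) + 20 = pos 15 = 'p'
  'q' (pos 16) + 20 = pos 10 = 'k'
  'j' (pos 9) + 20 = pos 3 = 'd'
Result: pidpkd

pidpkd


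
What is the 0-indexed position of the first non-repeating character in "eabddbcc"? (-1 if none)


Input: eabddbcc
Character frequencies:
  'a': 1
  'b': 2
  'c': 2
  'd': 2
  'e': 1
Scanning left to right for freq == 1:
  Position 0 ('e'): unique! => answer = 0

0


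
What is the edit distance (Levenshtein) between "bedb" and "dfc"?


Computing edit distance: "bedb" -> "dfc"
DP table:
           d    f    c
      0    1    2    3
  b   1    1    2    3
  e   2    2    2    3
  d   3    2    3    3
  b   4    3    3    4
Edit distance = dp[4][3] = 4

4


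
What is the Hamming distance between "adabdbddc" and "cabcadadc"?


Comparing "adabdbddc" and "cabcadadc" position by position:
  Position 0: 'a' vs 'c' => differ
  Position 1: 'd' vs 'a' => differ
  Position 2: 'a' vs 'b' => differ
  Position 3: 'b' vs 'c' => differ
  Position 4: 'd' vs 'a' => differ
  Position 5: 'b' vs 'd' => differ
  Position 6: 'd' vs 'a' => differ
  Position 7: 'd' vs 'd' => same
  Position 8: 'c' vs 'c' => same
Total differences (Hamming distance): 7

7


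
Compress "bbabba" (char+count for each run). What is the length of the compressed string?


Input: bbabba
Runs:
  'b' x 2 => "b2"
  'a' x 1 => "a1"
  'b' x 2 => "b2"
  'a' x 1 => "a1"
Compressed: "b2a1b2a1"
Compressed length: 8

8


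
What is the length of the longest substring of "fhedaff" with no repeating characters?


Input: "fhedaff"
Sliding window (track last position of each char):
  Position 0 ('f'): window [0,0] length 1 -- new best
  Position 1 ('h'): window [0,1] length 2 -- new best
  Position 2 ('e'): window [0,2] length 3 -- new best
  Position 3 ('d'): window [0,3] length 4 -- new best
  Position 4 ('a'): window [0,4] length 5 -- new best
  Position 5 ('f'): repeat (last at 0), move window start to 1
  Position 5 ('f'): window [1,5] length 5
  Position 6 ('f'): repeat (last at 5), move window start to 6
  Position 6 ('f'): window [6,6] length 1
Longest substring with no repeats: "fheda" with length 5

5


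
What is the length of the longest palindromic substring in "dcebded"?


Input: "dcebded"
Checking substrings for palindromes:
  [4:7] "ded" (len 3) => palindrome
Longest palindromic substring: "ded" with length 3

3


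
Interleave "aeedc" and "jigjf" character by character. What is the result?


Interleaving "aeedc" and "jigjf":
  Position 0: 'a' from first, 'j' from second => "aj"
  Position 1: 'e' from first, 'i' from second => "ei"
  Position 2: 'e' from first, 'g' from second => "eg"
  Position 3: 'd' from first, 'j' from second => "dj"
  Position 4: 'c' from first, 'f' from second => "cf"
Result: ajeiegdjcf

ajeiegdjcf


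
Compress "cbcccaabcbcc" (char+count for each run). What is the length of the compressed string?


Input: cbcccaabcbcc
Runs:
  'c' x 1 => "c1"
  'b' x 1 => "b1"
  'c' x 3 => "c3"
  'a' x 2 => "a2"
  'b' x 1 => "b1"
  'c' x 1 => "c1"
  'b' x 1 => "b1"
  'c' x 2 => "c2"
Compressed: "c1b1c3a2b1c1b1c2"
Compressed length: 16

16


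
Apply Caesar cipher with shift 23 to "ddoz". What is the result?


Caesar cipher: shift "ddoz" by 23
  'd' (pos 3) + 23 = pos 0 = 'a'
  'd' (pos 3) + 23 = pos 0 = 'a'
  'o' (pos 14) + 23 = pos 11 = 'l'
  'z' (pos 25) + 23 = pos 22 = 'w'
Result: aalw

aalw


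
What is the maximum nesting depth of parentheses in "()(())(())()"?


Input: "()(())(())()"
Tracking depth:
  Position 0 '(': depth becomes 1
  Position 1 ')': depth becomes 0
  Position 2 '(': depth becomes 1
  Position 3 '(': depth becomes 2
  Position 4 ')': depth becomes 1
  Position 5 ')': depth becomes 0
  Position 6 '(': depth becomes 1
  Position 7 '(': depth becomes 2
  Position 8 ')': depth becomes 1
  Position 9 ')': depth becomes 0
  Position 10 '(': depth becomes 1
  Position 11 ')': depth becomes 0
Maximum depth reached: 2

2


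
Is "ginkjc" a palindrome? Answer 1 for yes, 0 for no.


Input: ginkjc
Reversed: cjknig
  Compare pos 0 ('g') with pos 5 ('c'): MISMATCH
  Compare pos 1 ('i') with pos 4 ('j'): MISMATCH
  Compare pos 2 ('n') with pos 3 ('k'): MISMATCH
Result: not a palindrome

0


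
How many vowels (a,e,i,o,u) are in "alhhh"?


Input: alhhh
Checking each character:
  'a' at position 0: vowel (running total: 1)
  'l' at position 1: consonant
  'h' at position 2: consonant
  'h' at position 3: consonant
  'h' at position 4: consonant
Total vowels: 1

1


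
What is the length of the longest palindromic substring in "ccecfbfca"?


Input: "ccecfbfca"
Checking substrings for palindromes:
  [3:8] "cfbfc" (len 5) => palindrome
  [1:4] "cec" (len 3) => palindrome
  [4:7] "fbf" (len 3) => palindrome
  [0:2] "cc" (len 2) => palindrome
Longest palindromic substring: "cfbfc" with length 5

5


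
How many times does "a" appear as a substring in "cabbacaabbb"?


Searching for "a" in "cabbacaabbb"
Scanning each position:
  Position 0: "c" => no
  Position 1: "a" => MATCH
  Position 2: "b" => no
  Position 3: "b" => no
  Position 4: "a" => MATCH
  Position 5: "c" => no
  Position 6: "a" => MATCH
  Position 7: "a" => MATCH
  Position 8: "b" => no
  Position 9: "b" => no
  Position 10: "b" => no
Total occurrences: 4

4


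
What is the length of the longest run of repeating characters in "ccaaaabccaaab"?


Input: "ccaaaabccaaab"
Scanning for longest run:
  Position 1 ('c'): continues run of 'c', length=2
  Position 2 ('a'): new char, reset run to 1
  Position 3 ('a'): continues run of 'a', length=2
  Position 4 ('a'): continues run of 'a', length=3
  Position 5 ('a'): continues run of 'a', length=4
  Position 6 ('b'): new char, reset run to 1
  Position 7 ('c'): new char, reset run to 1
  Position 8 ('c'): continues run of 'c', length=2
  Position 9 ('a'): new char, reset run to 1
  Position 10 ('a'): continues run of 'a', length=2
  Position 11 ('a'): continues run of 'a', length=3
  Position 12 ('b'): new char, reset run to 1
Longest run: 'a' with length 4

4


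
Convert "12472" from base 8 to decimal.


Input: "12472" in base 8
Positional expansion:
  Digit '1' (value 1) x 8^4 = 4096
  Digit '2' (value 2) x 8^3 = 1024
  Digit '4' (value 4) x 8^2 = 256
  Digit '7' (value 7) x 8^1 = 56
  Digit '2' (value 2) x 8^0 = 2
Sum = 5434

5434


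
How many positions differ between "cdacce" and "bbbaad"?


Comparing "cdacce" and "bbbaad" position by position:
  Position 0: 'c' vs 'b' => DIFFER
  Position 1: 'd' vs 'b' => DIFFER
  Position 2: 'a' vs 'b' => DIFFER
  Position 3: 'c' vs 'a' => DIFFER
  Position 4: 'c' vs 'a' => DIFFER
  Position 5: 'e' vs 'd' => DIFFER
Positions that differ: 6

6


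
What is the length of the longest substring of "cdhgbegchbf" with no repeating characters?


Input: "cdhgbegchbf"
Sliding window (track last position of each char):
  Position 0 ('c'): window [0,0] length 1 -- new best
  Position 1 ('d'): window [0,1] length 2 -- new best
  Position 2 ('h'): window [0,2] length 3 -- new best
  Position 3 ('g'): window [0,3] length 4 -- new best
  Position 4 ('b'): window [0,4] length 5 -- new best
  Position 5 ('e'): window [0,5] length 6 -- new best
  Position 6 ('g'): repeat (last at 3), move window start to 4
  Position 6 ('g'): window [4,6] length 3
  Position 7 ('c'): window [4,7] length 4
  Position 8 ('h'): window [4,8] length 5
  Position 9 ('b'): repeat (last at 4), move window start to 5
  Position 9 ('b'): window [5,9] length 5
  Position 10 ('f'): window [5,10] length 6
Longest substring with no repeats: "cdhgbe" with length 6

6


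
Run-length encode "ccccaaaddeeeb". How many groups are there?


Input: ccccaaaddeeeb
Scanning for consecutive runs:
  Group 1: 'c' x 4 (positions 0-3)
  Group 2: 'a' x 3 (positions 4-6)
  Group 3: 'd' x 2 (positions 7-8)
  Group 4: 'e' x 3 (positions 9-11)
  Group 5: 'b' x 1 (positions 12-12)
Total groups: 5

5


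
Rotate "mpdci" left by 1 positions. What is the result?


Input: "mpdci", rotate left by 1
First 1 characters: "m"
Remaining characters: "pdci"
Concatenate remaining + first: "pdci" + "m" = "pdcim"

pdcim


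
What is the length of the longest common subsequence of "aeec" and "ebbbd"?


LCS of "aeec" and "ebbbd"
DP table:
           e    b    b    b    d
      0    0    0    0    0    0
  a   0    0    0    0    0    0
  e   0    1    1    1    1    1
  e   0    1    1    1    1    1
  c   0    1    1    1    1    1
LCS length = dp[4][5] = 1

1


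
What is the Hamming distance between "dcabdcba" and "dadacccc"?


Comparing "dcabdcba" and "dadacccc" position by position:
  Position 0: 'd' vs 'd' => same
  Position 1: 'c' vs 'a' => differ
  Position 2: 'a' vs 'd' => differ
  Position 3: 'b' vs 'a' => differ
  Position 4: 'd' vs 'c' => differ
  Position 5: 'c' vs 'c' => same
  Position 6: 'b' vs 'c' => differ
  Position 7: 'a' vs 'c' => differ
Total differences (Hamming distance): 6

6


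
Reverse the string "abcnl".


Input: abcnl
Reading characters right to left:
  Position 4: 'l'
  Position 3: 'n'
  Position 2: 'c'
  Position 1: 'b'
  Position 0: 'a'
Reversed: lncba

lncba


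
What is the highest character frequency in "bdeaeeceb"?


Input: bdeaeeceb
Character counts:
  'a': 1
  'b': 2
  'c': 1
  'd': 1
  'e': 4
Maximum frequency: 4

4


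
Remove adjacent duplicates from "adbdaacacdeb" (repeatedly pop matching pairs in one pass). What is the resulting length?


Input: adbdaacacdeb
Stack-based adjacent duplicate removal:
  Read 'a': push. Stack: a
  Read 'd': push. Stack: ad
  Read 'b': push. Stack: adb
  Read 'd': push. Stack: adbd
  Read 'a': push. Stack: adbda
  Read 'a': matches stack top 'a' => pop. Stack: adbd
  Read 'c': push. Stack: adbdc
  Read 'a': push. Stack: adbdca
  Read 'c': push. Stack: adbdcac
  Read 'd': push. Stack: adbdcacd
  Read 'e': push. Stack: adbdcacde
  Read 'b': push. Stack: adbdcacdeb
Final stack: "adbdcacdeb" (length 10)

10


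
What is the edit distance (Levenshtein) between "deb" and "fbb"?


Computing edit distance: "deb" -> "fbb"
DP table:
           f    b    b
      0    1    2    3
  d   1    1    2    3
  e   2    2    2    3
  b   3    3    2    2
Edit distance = dp[3][3] = 2

2


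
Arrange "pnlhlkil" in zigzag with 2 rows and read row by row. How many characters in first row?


Zigzag "pnlhlkil" into 2 rows:
Placing characters:
  'p' => row 0
  'n' => row 1
  'l' => row 0
  'h' => row 1
  'l' => row 0
  'k' => row 1
  'i' => row 0
  'l' => row 1
Rows:
  Row 0: "plli"
  Row 1: "nhkl"
First row length: 4

4


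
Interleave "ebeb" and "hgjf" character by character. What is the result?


Interleaving "ebeb" and "hgjf":
  Position 0: 'e' from first, 'h' from second => "eh"
  Position 1: 'b' from first, 'g' from second => "bg"
  Position 2: 'e' from first, 'j' from second => "ej"
  Position 3: 'b' from first, 'f' from second => "bf"
Result: ehbgejbf

ehbgejbf


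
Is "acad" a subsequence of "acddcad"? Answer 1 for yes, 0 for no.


Check if "acad" is a subsequence of "acddcad"
Greedy scan:
  Position 0 ('a'): matches sub[0] = 'a'
  Position 1 ('c'): matches sub[1] = 'c'
  Position 2 ('d'): no match needed
  Position 3 ('d'): no match needed
  Position 4 ('c'): no match needed
  Position 5 ('a'): matches sub[2] = 'a'
  Position 6 ('d'): matches sub[3] = 'd'
All 4 characters matched => is a subsequence

1


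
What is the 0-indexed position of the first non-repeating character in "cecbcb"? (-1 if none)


Input: cecbcb
Character frequencies:
  'b': 2
  'c': 3
  'e': 1
Scanning left to right for freq == 1:
  Position 0 ('c'): freq=3, skip
  Position 1 ('e'): unique! => answer = 1

1


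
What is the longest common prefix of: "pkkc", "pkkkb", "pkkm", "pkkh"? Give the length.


Words: pkkc, pkkkb, pkkm, pkkh
  Position 0: all 'p' => match
  Position 1: all 'k' => match
  Position 2: all 'k' => match
  Position 3: ('c', 'k', 'm', 'h') => mismatch, stop
LCP = "pkk" (length 3)

3


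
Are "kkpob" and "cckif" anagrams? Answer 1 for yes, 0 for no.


Strings: "kkpob", "cckif"
Sorted first:  bkkop
Sorted second: ccfik
Differ at position 0: 'b' vs 'c' => not anagrams

0


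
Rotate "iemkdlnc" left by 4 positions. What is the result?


Input: "iemkdlnc", rotate left by 4
First 4 characters: "iemk"
Remaining characters: "dlnc"
Concatenate remaining + first: "dlnc" + "iemk" = "dlnciemk"

dlnciemk


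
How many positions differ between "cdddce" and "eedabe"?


Comparing "cdddce" and "eedabe" position by position:
  Position 0: 'c' vs 'e' => DIFFER
  Position 1: 'd' vs 'e' => DIFFER
  Position 2: 'd' vs 'd' => same
  Position 3: 'd' vs 'a' => DIFFER
  Position 4: 'c' vs 'b' => DIFFER
  Position 5: 'e' vs 'e' => same
Positions that differ: 4

4


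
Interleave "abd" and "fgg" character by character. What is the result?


Interleaving "abd" and "fgg":
  Position 0: 'a' from first, 'f' from second => "af"
  Position 1: 'b' from first, 'g' from second => "bg"
  Position 2: 'd' from first, 'g' from second => "dg"
Result: afbgdg

afbgdg


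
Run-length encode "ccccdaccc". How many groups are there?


Input: ccccdaccc
Scanning for consecutive runs:
  Group 1: 'c' x 4 (positions 0-3)
  Group 2: 'd' x 1 (positions 4-4)
  Group 3: 'a' x 1 (positions 5-5)
  Group 4: 'c' x 3 (positions 6-8)
Total groups: 4

4


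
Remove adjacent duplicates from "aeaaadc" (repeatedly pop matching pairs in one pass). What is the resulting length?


Input: aeaaadc
Stack-based adjacent duplicate removal:
  Read 'a': push. Stack: a
  Read 'e': push. Stack: ae
  Read 'a': push. Stack: aea
  Read 'a': matches stack top 'a' => pop. Stack: ae
  Read 'a': push. Stack: aea
  Read 'd': push. Stack: aead
  Read 'c': push. Stack: aeadc
Final stack: "aeadc" (length 5)

5


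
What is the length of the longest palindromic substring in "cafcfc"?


Input: "cafcfc"
Checking substrings for palindromes:
  [2:5] "fcf" (len 3) => palindrome
  [3:6] "cfc" (len 3) => palindrome
Longest palindromic substring: "fcf" with length 3

3


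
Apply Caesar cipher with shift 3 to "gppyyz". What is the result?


Caesar cipher: shift "gppyyz" by 3
  'g' (pos 6) + 3 = pos 9 = 'j'
  'p' (pos 15) + 3 = pos 18 = 's'
  'p' (pos 15) + 3 = pos 18 = 's'
  'y' (pos 24) + 3 = pos 1 = 'b'
  'y' (pos 24) + 3 = pos 1 = 'b'
  'z' (pos 25) + 3 = pos 2 = 'c'
Result: jssbbc

jssbbc


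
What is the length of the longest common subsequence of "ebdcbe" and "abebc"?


LCS of "ebdcbe" and "abebc"
DP table:
           a    b    e    b    c
      0    0    0    0    0    0
  e   0    0    0    1    1    1
  b   0    0    1    1    2    2
  d   0    0    1    1    2    2
  c   0    0    1    1    2    3
  b   0    0    1    1    2    3
  e   0    0    1    2    2    3
LCS length = dp[6][5] = 3

3


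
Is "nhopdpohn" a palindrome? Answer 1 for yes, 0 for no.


Input: nhopdpohn
Reversed: nhopdpohn
  Compare pos 0 ('n') with pos 8 ('n'): match
  Compare pos 1 ('h') with pos 7 ('h'): match
  Compare pos 2 ('o') with pos 6 ('o'): match
  Compare pos 3 ('p') with pos 5 ('p'): match
Result: palindrome

1
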